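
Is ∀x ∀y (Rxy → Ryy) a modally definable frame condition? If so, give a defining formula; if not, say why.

This is a Sahlqvist condition; the T□ axiom □(□q → q) defines it.
Suppose □(□q→q) is valid. Take Rxy and set V(q)={w : Ryw}. Then at y, □q holds; since □(□q→q) at x, □q→q at y, so q at y, i.e. Ryy.

Yes, by □(□q → q)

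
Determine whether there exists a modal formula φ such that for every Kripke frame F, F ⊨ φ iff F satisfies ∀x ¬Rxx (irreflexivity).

Modal frame validity is preserved under surjective bounded morphisms.
The 5-cycle (worlds 0,1,2,3,4 with 0→1→2→3→4→0) is irreflexive, and the map sending every world to a single reflexive point • is a surjective bounded morphism (forth: every edge maps to (•,•); back: every world has a successor). So any modal formula valid on the 5-cycle is also valid on the reflexive point, which is not irreflexive.
So the class is not modally definable.

Not modally definable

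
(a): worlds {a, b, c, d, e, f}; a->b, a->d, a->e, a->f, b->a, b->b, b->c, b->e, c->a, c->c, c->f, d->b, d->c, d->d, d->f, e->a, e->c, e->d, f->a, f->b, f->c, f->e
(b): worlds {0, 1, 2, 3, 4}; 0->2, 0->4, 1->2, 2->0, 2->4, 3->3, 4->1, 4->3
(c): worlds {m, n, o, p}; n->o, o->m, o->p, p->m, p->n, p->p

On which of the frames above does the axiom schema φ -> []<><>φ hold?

(a)

Frame correspondent (Sahlqvist): forall x forall z (xRz -> exists w (x = w & z R^2 w)) — i.e. a generalized confluence (Geach) condition.
(a): satisfies the condition.
(b): fails — 0R2 but no w with 0=w and 2R²w.
(c): fails — oRm but no w with o=w and mR²w.
Valid on: (a).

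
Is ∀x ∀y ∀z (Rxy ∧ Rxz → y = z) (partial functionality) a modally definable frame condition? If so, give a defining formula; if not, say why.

Yes: it is partial functionality, defined by the CD schema ◇r → □r.
Suppose ◇r→□r is valid. Take Rxy, Rxz and set V(r)={y}. Then ◇r at x, so □r at x, so r at z, i.e. z=y.

Yes — defined by ◇r → □r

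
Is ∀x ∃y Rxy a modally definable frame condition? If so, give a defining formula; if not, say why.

This is a Sahlqvist condition; the D axiom □r → ◇r defines it.
Suppose □r→◇r is valid. At any x set V(r)=W. Then □r at x, so ◇r at x, so x has a successor.

Yes, by □r → ◇r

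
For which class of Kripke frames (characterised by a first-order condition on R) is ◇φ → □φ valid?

Suppose ◇φ→□φ is valid. Take Rxy, Rxz and set V(φ)={y}. Then ◇φ at x, so □φ at x, so φ at z, i.e. z=y.
The converse is a direct semantic check.
Frame condition: ∀x ∀y ∀z (Rxy ∧ Rxz → y = z).

partial functionality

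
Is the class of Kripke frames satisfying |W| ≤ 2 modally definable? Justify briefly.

No

Modal frame validity is preserved under disjoint unions.
Any modal formula valid on each of 3 disjoint one-world frames is valid on their disjoint union (validity is preserved under disjoint unions). Each one-world frame has |W|=1≤2, but the union has |W|=3.
So no modal formula (or set of formulas) defines exactly the |W|≤2 frames.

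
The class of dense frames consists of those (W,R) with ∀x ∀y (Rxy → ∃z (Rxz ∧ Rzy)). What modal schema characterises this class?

This is density; the standard corresponding axiom is C4: □□p → □p.
Suppose □□p→□p is valid. Take Rxy and set V(p)={w : xR²w}. Then □□p at x, so □p at x, so p at y, i.e. ∃z(Rxz∧Rzy).

□□p → □p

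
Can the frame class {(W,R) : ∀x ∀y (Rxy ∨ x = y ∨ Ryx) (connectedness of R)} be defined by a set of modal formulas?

No

If a class were modally definable it would be closed under disjoint unions (Goldblatt–Thomason).
Take 3 disjoint single-world reflexive frames: each is trivially connected, but their disjoint union has 3 worlds with no edge between distinct components, so it is not connected.
So no modal formula (or set of formulas) defines exactly the connected frames.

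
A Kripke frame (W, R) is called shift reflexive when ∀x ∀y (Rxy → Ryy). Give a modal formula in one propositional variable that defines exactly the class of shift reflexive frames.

□(□q → q)

A defining formula is □(□q → q) (the T□ axiom).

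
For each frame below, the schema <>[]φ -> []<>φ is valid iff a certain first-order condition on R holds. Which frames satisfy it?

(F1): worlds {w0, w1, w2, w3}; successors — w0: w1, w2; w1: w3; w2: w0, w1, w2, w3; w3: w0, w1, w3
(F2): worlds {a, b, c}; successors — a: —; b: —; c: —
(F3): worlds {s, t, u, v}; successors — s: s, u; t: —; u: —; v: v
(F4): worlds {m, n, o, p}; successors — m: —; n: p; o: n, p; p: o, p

(F2), (F4)

Frame correspondent (Sahlqvist): forall x forall y forall z (Rxy & Rxz -> exists w (Ryw & Rzw)) — i.e. convergence.
(F1): fails — Rw2w1 and Rw2w0 but w1 and w0 have no common successor.
(F2): condition met.
(F3): fails — Rsu and Rsu but u and u have no common successor.
(F4): condition met.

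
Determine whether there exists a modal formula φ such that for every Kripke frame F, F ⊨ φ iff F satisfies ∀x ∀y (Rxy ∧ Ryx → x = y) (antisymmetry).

No

Modal frame validity is preserved under surjective bounded morphisms.
The 4-cycle (worlds a,b,c,d with a→b→c→d→a) is antisymmetric. Sending even-indexed worlds to s and odd-indexed worlds to t is a surjective bounded morphism onto the two-world frame with s↔t, which is not antisymmetric.
Hence antisymmetry is not modally definable.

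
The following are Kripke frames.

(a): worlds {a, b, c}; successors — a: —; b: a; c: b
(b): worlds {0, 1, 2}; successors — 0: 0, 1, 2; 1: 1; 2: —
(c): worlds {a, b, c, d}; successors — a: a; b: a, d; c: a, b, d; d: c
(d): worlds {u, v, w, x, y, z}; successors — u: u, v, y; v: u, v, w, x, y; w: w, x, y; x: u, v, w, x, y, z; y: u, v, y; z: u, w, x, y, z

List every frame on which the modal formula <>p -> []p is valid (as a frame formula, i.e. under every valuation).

(a)

This is the axiom for partial functionality; its first-order frame correspondent is forall x forall y forall z (Rxy & Rxz -> y = z).
(a): condition met.
(b): fails — 0 sees both 0 and 1.
(c): fails — b sees both a and d.
(d): fails — u sees both u and v.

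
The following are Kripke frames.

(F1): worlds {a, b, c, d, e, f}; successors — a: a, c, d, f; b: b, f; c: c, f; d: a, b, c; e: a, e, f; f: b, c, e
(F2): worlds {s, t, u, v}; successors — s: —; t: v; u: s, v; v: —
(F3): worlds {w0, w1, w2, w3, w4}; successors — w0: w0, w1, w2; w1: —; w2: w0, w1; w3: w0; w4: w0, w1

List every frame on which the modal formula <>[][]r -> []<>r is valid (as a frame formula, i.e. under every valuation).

The schema corresponds to a generalized confluence (Geach) condition: forall x forall y forall z ((xRy & xRz) -> exists w (y R^2 w & zRw)).
(F1): holds.
(F2): fails — tRv, tRv but no w with vR²w and vRw.
(F3): fails — w0Rw0, w0Rw1 but no w with w0R²w and w1Rw.
Valid on: (F1).

(F1)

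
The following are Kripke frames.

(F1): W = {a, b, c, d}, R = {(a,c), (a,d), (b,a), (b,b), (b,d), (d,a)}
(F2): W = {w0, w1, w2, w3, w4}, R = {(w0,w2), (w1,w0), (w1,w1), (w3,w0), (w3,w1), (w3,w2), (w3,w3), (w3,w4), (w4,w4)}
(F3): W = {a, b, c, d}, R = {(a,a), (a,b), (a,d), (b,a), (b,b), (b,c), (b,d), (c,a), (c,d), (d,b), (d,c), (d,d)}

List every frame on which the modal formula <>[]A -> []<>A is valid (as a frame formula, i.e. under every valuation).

The schema corresponds to convergence: forall x forall y forall z (Rxy & Rxz -> exists w (Ryw & Rzw)).
(F1): fails — Rac and Rac but c and c have no common successor.
(F2): fails — Rw0w2 and Rw0w2 but w2 and w2 have no common successor.
(F3): holds.

(F3)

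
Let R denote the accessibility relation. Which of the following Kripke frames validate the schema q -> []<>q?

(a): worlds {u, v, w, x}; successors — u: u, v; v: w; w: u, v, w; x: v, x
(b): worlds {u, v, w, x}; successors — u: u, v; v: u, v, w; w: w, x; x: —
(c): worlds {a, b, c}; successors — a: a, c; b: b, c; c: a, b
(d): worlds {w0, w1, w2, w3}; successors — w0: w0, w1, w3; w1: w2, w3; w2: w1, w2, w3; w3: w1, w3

(c)

Frame correspondent (Sahlqvist): forall x forall y (Rxy -> Ryx) — i.e. symmetry.
(a): fails — Ruv but not Rvu.
(b): fails — Rwx but not Rxw.
(c): ✓.
(d): fails — Rw0w1 but not Rw1w0.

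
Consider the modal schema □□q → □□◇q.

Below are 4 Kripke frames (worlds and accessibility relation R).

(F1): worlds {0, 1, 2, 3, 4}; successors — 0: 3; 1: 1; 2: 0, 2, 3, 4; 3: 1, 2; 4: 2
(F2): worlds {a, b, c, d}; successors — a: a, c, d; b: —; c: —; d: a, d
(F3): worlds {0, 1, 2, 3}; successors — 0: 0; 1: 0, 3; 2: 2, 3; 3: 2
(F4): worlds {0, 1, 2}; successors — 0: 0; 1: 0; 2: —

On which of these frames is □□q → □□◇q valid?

(F1), (F3), (F4)

The schema corresponds to a generalized confluence (Geach) condition: ∀x ∀z (xR²z → ∃w (xR²w ∧ zRw)).
(F1): condition met.
(F2): fails — aR²c but no w with aR²w and cRw.
(F3): condition met.
(F4): condition met.
Valid on: (F1), (F3), (F4).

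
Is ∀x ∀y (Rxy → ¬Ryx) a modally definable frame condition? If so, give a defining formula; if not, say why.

Modal frame validity is preserved under surjective bounded morphisms.
The 4-cycle (worlds 0,1,2,3 with 0→1→2→3→0) is asymmetric. Mapping every world to a single reflexive point • is a surjective bounded morphism, and the reflexive point is not asymmetric (R•• but asymmetry requires ¬R••).
So no modal formula (or set of formulas) defines exactly the asymmetric frames.

No — not modally definable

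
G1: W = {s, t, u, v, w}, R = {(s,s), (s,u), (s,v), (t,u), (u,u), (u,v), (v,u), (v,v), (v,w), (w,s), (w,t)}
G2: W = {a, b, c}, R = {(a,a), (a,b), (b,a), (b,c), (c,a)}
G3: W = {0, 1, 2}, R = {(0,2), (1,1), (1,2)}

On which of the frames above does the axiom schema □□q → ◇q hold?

Frame correspondent (Sahlqvist): ∀x ∃w (xR²w ∧ xRw) — i.e. a generalized confluence (Geach) condition.
G1: holds.
G2: holds.
G3: fails — at 0 but no w with 0R²w and 0Rw.
Valid on: G1, G2.

G1, G2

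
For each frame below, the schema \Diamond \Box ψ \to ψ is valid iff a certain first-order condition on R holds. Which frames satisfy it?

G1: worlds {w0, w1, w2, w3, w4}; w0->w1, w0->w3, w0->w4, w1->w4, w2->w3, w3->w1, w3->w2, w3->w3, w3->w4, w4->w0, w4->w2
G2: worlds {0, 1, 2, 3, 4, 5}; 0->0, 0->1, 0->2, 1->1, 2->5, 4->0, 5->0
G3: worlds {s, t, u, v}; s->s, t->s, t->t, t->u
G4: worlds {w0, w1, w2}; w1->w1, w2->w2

G4

The schema corresponds to symmetry: \forall x \forall y (Rxy \to Ryx).
G1: fails — Rw3w1 but not Rw1w3.
G2: fails — R02 but not R20.
G3: fails — Rts but not Rst.
G4: holds.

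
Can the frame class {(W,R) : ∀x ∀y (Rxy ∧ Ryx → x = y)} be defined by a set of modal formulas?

No — not modally definable

Modal frame validity is preserved under surjective bounded morphisms.
The 8-cycle (worlds s,t,u,v,w,x,y,z with s→t→u→v→w→x→y→z→s) is antisymmetric. Sending even-indexed worlds to • and odd-indexed worlds to ∘ is a surjective bounded morphism onto the two-world frame with •↔∘, which is not antisymmetric.
Hence antisymmetry is not modally definable.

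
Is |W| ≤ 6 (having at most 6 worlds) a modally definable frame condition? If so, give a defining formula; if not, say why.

No

If a class were modally definable it would be closed under disjoint unions (Goldblatt–Thomason).
Any modal formula valid on each of 7 disjoint one-world frames is valid on their disjoint union (validity is preserved under disjoint unions). Each one-world frame has |W|=1≤6, but the union has |W|=7.
Hence having at most 6 worlds is not modally definable.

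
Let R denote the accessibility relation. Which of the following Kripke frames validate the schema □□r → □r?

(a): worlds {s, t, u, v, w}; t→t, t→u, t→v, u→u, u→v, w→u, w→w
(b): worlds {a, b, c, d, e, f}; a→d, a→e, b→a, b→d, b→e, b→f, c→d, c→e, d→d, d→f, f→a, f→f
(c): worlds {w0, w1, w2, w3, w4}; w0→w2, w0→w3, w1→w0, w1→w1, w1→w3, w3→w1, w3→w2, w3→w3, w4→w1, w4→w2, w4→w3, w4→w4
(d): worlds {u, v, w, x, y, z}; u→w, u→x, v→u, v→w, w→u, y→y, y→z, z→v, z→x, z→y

The schema corresponds to density: ∀x ∀y (Rxy → ∃z (Rxz ∧ Rzy)).
(a): holds.
(b): fails — Rae but no z with Raz and Rze.
(c): holds.
(d): fails — Ruw but no t with Rut and Rtw.

(a), (c)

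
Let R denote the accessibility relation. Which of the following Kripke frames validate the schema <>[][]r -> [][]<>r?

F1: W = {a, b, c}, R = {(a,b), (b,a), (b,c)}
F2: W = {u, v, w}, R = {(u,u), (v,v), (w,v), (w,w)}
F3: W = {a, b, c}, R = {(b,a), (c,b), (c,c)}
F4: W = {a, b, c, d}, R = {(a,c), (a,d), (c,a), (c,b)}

This is the axiom for a generalized confluence (Geach) condition; its first-order frame correspondent is forall x forall y forall z ((xRy & x R^2 z) -> exists w (y R^2 w & zRw)).
F1: fails — aRb, aR²c but no w with bR²w and cRw.
F2: condition met.
F3: fails — cRb, cR²a but no w with bR²w and aRw.
F4: fails — aRc, aR²b but no w with cR²w and bRw.
Valid on: F2.

F2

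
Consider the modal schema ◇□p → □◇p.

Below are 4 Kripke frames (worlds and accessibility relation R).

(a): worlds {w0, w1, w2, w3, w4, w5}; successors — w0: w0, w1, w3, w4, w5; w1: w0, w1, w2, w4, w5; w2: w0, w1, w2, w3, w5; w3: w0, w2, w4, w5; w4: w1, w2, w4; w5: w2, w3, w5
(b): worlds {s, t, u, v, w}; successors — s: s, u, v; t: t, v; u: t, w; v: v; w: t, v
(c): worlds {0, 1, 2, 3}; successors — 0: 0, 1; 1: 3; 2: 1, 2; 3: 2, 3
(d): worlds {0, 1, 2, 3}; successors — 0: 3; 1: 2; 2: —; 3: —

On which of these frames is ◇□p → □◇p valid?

(a)

The schema corresponds to convergence: ∀x ∀y ∀z (Rxy ∧ Rxz → ∃w (Ryw ∧ Rzw)).
(a): satisfies the condition.
(b): fails — Rsv and Rsu but v and u have no common successor.
(c): fails — R00 and R01 but 0 and 1 have no common successor.
(d): fails — R03 and R03 but 3 and 3 have no common successor.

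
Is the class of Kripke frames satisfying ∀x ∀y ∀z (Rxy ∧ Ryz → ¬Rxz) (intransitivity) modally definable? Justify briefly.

Any modally definable frame class is closed under surjective bounded morphisms.
The 7-cycle (worlds s,t,u,v,w,x,y with s→t→u→v→w→x→y→s) is intransitive. Mapping every world to a single reflexive point • is a surjective bounded morphism; the reflexive point is not intransitive (R••∧R•• but R••).
So no modal formula (or set of formulas) defines exactly the intransitive frames.

Not modally definable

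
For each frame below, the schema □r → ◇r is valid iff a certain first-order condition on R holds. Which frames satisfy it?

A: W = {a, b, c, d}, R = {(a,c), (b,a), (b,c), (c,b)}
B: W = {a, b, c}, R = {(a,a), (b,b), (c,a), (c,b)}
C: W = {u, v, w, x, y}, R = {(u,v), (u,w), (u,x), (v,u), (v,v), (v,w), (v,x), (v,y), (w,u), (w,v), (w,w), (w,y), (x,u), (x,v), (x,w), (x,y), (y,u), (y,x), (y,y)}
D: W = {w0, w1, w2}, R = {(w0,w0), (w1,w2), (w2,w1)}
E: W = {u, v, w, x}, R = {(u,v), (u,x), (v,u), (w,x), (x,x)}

B, C, D, E

This is the axiom for seriality; its first-order frame correspondent is ∀x ∃y Rxy.
A: fails — world d has no successor.
B: holds.
C: holds.
D: holds.
E: holds.
Valid on: B, C, D, E.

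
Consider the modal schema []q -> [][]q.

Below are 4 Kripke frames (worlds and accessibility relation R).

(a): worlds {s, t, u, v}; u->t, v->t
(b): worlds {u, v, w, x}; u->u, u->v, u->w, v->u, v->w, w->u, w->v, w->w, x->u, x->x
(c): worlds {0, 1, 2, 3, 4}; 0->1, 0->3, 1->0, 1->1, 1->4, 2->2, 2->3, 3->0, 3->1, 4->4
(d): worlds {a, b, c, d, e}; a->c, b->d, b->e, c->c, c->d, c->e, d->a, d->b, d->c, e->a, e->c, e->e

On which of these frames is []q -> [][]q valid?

Frame correspondent (Sahlqvist): forall x forall y forall z (Rxy & Ryz -> Rxz) — i.e. transitivity.
(a): condition met.
(b): fails — Rvw and Rwv but not Rvv.
(c): fails — R10 and R03 but not R13.
(d): fails — Rcd and Rdb but not Rcb.

(a)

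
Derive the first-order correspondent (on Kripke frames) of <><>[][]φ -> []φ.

forall x forall y forall z ((x R^2 y & xRz) -> exists w (y R^2 w & z = w))

This is a Sahlqvist (Geach-type) schema ◇^2□^2φ → □^1◇^0φ.
Minimal-valuation argument: fix x; take any y with xR^2y and any z with xR^1z. Set V(φ) to the set of worlds R-reachable from y in exactly 2 steps. Then □^2φ holds at y, so the antecedent holds at x; validity forces ◇^0φ at z, giving a w with zR^0w and yR^2w.
First-order correspondent: forall x forall y forall z ((x R^2 y & xRz) -> exists w (y R^2 w & z = w)).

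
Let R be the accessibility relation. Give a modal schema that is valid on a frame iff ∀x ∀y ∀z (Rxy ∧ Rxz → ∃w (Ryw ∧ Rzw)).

This is convergence; the standard corresponding axiom is .2: ◇□p → □◇p.

◇□p → □◇p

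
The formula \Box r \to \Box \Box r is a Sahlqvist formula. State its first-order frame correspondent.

Suppose □r→□□r is valid. Take Rxy, Ryz and set V(r)={w : Rxw}. Then □r at x, so □□r at x, so □r at y, so r at z, i.e. Rxz.

Transitivity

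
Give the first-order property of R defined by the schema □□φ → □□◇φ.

∀x ∀z (xR²z → ∃w (xR²w ∧ zRw))

This is a Sahlqvist (Geach-type) schema ◇^0□^2φ → □^2◇^1φ.
Minimal-valuation argument: fix x; take any y with xR^0y and any z with xR^2z. Set V(φ) to the set of worlds R-reachable from y in exactly 2 steps. Then □^2φ holds at y, so the antecedent holds at x; validity forces ◇^1φ at z, giving a w with zR^1w and yR^2w.
First-order correspondent: ∀x ∀z (xR²z → ∃w (xR²w ∧ zRw)).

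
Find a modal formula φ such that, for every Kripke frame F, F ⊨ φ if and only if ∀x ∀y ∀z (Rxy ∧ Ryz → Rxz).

□ψ → □□ψ

This is transitivity; the standard corresponding axiom is 4: □ψ → □□ψ.
Suppose □ψ→□□ψ is valid. Take Rxy, Ryz and set V(ψ)={w : Rxw}. Then □ψ at x, so □□ψ at x, so □ψ at y, so ψ at z, i.e. Rxz.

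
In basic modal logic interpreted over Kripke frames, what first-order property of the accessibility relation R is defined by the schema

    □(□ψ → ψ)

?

Suppose □(□ψ→ψ) is valid. Take Rxy and set V(ψ)={w : Ryw}. Then at y, □ψ holds; since □(□ψ→ψ) at x, □ψ→ψ at y, so ψ at y, i.e. Ryy.
Conversely, on a frame with shift-reflexivity the schema holds at every world under every valuation.
So the correspondent is shift-reflexivity.

shift-reflexivity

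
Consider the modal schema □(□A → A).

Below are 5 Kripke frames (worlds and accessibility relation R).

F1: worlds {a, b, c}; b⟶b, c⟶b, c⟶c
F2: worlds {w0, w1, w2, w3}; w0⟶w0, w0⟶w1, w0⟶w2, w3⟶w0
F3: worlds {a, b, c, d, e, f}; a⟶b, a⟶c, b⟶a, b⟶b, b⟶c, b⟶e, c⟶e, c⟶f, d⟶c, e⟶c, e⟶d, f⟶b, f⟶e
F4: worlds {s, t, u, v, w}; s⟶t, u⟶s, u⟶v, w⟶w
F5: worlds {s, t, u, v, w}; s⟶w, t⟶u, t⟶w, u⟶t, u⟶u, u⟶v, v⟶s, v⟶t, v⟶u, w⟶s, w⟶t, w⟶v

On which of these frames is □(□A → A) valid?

F1

The schema corresponds to shift-reflexivity: ∀x ∀y (Rxy → Ryy).
F1: holds.
F2: fails — Rw0w1 but not Rw1w1.
F3: fails — Rbc but not Rcc.
F4: fails — Rus but not Rss.
F5: fails — Ruv but not Rvv.
Valid on: F1.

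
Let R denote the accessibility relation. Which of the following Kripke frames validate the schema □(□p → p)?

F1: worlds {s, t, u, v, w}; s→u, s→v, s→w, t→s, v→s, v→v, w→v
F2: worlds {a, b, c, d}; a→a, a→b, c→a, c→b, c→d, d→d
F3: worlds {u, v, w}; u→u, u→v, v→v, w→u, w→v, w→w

F3

Frame correspondent (Sahlqvist): ∀x ∀y (Rxy → Ryy) — i.e. shift-reflexivity.
F1: fails — Rvs but not Rss.
F2: fails — Rab but not Rbb.
F3: ✓.
Valid on: F3.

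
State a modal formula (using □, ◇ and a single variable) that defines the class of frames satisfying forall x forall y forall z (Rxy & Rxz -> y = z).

◇s → □s

A defining formula is ◇s → □s (the CD axiom).
Suppose ◇s→□s is valid. Take Rxy, Rxz and set V(s)={y}. Then ◇s at x, so □s at x, so s at z, i.e. z=y.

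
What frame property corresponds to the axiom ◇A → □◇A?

the Euclidean property: ∀x ∀y ∀z (Rxy ∧ Rxz → Ryz)

This schema is the 5 axiom.
Its frame correspondent is the Euclidean property — ∀x ∀y ∀z (Rxy ∧ Rxz → Ryz).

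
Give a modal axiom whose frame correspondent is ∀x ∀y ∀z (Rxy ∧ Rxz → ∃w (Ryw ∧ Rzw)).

◇□q → □◇q

The condition is convergence. The .2 schema ◇□q → □◇q defines it.
Suppose ◇□q→□◇q is valid. Take Rxy, Rxz and set V(q)={w : Ryw}. Then □q at y so ◇□q at x, so □◇q at x, so ◇q at z, giving w with Rzw and Ryw.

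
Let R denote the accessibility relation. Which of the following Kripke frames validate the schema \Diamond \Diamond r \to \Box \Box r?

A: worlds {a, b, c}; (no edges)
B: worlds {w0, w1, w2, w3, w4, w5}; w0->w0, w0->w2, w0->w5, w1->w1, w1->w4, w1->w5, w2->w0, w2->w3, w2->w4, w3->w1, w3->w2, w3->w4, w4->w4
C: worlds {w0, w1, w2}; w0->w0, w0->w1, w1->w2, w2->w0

A

The schema corresponds to a generalized confluence (Geach) condition: \forall x \forall y \forall z ((x R^2 y \wedge x R^2 z) \to \exists w (y = w \wedge z = w)).
A: ✓.
B: fails — w0R²w0, w0R²w2 but w0 ≠ w2.
C: fails — w0R²w0, w0R²w1 but w0 ≠ w1.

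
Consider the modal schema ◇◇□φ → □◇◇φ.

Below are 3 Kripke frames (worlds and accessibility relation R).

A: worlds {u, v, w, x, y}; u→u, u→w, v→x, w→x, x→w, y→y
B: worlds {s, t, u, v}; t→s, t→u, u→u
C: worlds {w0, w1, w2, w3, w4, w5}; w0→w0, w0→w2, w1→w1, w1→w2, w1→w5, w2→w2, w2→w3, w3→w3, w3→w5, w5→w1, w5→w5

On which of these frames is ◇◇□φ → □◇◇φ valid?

C

The schema corresponds to a generalized confluence (Geach) condition: ∀x ∀y ∀z ((xR²y ∧ xRz) → ∃w (yRw ∧ zR²w)).
A: fails — uR²w, uRw but no t with wRt and wR²t.
B: fails — tR²u, tRs but no w with uRw and sR²w.
C: condition met.
Valid on: C.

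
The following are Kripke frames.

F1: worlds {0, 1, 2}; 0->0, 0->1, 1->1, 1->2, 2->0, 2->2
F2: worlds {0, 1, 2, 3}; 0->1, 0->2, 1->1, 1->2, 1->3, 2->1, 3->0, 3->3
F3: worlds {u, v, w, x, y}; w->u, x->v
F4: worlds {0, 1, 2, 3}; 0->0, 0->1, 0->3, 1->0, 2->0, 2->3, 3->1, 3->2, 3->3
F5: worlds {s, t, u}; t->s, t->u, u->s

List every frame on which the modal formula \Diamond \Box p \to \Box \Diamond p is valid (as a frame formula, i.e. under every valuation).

F1

The schema corresponds to convergence: \forall x \forall y \forall z (Rxy \wedge Rxz \to \exists w (Ryw \wedge Rzw)).
F1: condition met.
F2: fails — R12 and R13 but 2 and 3 have no common successor.
F3: fails — Rwu and Rwu but u and u have no common successor.
F4: fails — R01 and R03 but 1 and 3 have no common successor.
F5: fails — Rtu and Rts but u and s have no common successor.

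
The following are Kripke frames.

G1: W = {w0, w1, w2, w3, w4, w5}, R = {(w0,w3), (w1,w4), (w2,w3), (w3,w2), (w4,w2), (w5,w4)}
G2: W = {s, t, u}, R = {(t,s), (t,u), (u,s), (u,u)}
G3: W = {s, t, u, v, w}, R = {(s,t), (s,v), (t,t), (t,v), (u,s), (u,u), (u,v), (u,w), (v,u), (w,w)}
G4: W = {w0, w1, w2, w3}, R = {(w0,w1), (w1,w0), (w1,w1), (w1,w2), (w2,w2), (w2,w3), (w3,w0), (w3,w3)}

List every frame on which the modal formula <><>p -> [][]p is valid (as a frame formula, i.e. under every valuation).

G1

Frame correspondent (Sahlqvist): forall x forall y forall z ((x R^2 y & x R^2 z) -> exists w (y = w & z = w)) — i.e. a generalized confluence (Geach) condition.
G1: ✓.
G2: fails — tR²s, tR²u but s ≠ u.
G3: fails — sR²t, sR²u but t ≠ u.
G4: fails — w0R²w0, w0R²w1 but w0 ≠ w1.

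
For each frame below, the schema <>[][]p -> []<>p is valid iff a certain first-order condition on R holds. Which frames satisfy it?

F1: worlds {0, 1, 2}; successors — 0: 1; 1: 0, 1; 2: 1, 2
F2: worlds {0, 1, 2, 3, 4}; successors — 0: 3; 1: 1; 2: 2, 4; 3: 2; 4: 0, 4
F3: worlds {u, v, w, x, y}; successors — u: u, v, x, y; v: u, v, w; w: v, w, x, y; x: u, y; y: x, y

Frame correspondent (Sahlqvist): forall x forall y forall z ((xRy & xRz) -> exists w (y R^2 w & zRw)) — i.e. a generalized confluence (Geach) condition.
F1: ✓.
F2: fails — 4R0, 4R0 but no w with 0R²w and 0Rw.
F3: ✓.

F1, F3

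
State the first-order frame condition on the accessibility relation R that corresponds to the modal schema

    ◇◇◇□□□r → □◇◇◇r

This is a Sahlqvist (Geach-type) schema ◇^3□^3r → □^1◇^3r.
Minimal-valuation argument: fix x; take any y with xR^3y and any z with xR^1z. Set V(r) to the set of worlds R-reachable from y in exactly 3 steps. Then □^3r holds at y, so the antecedent holds at x; validity forces ◇^3r at z, giving a w with zR^3w and yR^3w.
First-order correspondent: ∀x ∀y ∀z ((xR³y ∧ xRz) → ∃w (yR³w ∧ zR³w)).

∀x ∀y ∀z ((xR³y ∧ xRz) → ∃w (yR³w ∧ zR³w))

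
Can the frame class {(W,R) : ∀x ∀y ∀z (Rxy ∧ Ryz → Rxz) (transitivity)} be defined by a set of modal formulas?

Yes, by □p → □□p

The condition is transitivity. A defining modal formula is □p → □□p.
Suppose □p→□□p is valid. Take Rxy, Ryz and set V(p)={w : Rxw}. Then □p at x, so □□p at x, so □p at y, so p at z, i.e. Rxz.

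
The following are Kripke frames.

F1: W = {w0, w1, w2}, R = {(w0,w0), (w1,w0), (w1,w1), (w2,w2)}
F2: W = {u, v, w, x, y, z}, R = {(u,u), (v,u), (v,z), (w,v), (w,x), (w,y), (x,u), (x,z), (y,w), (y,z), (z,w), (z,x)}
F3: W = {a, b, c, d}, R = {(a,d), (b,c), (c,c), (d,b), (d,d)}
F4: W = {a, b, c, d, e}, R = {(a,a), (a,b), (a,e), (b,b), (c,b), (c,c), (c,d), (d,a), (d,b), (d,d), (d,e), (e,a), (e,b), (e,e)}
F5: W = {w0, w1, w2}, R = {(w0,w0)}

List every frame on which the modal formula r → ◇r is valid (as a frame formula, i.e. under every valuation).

Frame correspondent (Sahlqvist): ∀x Rxx — i.e. reflexivity.
F1: holds.
F2: fails — world v does not see itself.
F3: fails — world a does not see itself.
F4: holds.
F5: fails — world w1 does not see itself.
Valid on: F1, F4.

F1, F4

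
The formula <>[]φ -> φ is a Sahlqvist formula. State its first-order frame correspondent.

This is a form of the B axiom.
Its frame correspondent is symmetry — forall x forall y (Rxy -> Ryx).

symmetry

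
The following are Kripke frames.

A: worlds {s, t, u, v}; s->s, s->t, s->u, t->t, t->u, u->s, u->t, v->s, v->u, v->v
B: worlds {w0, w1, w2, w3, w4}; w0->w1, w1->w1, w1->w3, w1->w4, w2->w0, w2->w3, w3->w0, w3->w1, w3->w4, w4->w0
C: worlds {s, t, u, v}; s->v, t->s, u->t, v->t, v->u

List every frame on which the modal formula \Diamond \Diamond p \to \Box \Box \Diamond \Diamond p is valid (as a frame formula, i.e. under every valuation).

This is the axiom for a generalized confluence (Geach) condition; its first-order frame correspondent is \forall x \forall y \forall z ((x R^2 y \wedge x R^2 z) \to \exists w (y = w \wedge z R^2 w)).
A: fails — vR²v, vR²s but no w with v=w and sR²w.
B: fails — w0R²w3, w0R²w4 but no w with w3=w and w4R²w.
C: fails — sR²t, sR²t but no w with t=w and tR²w.
Valid on no frame.

none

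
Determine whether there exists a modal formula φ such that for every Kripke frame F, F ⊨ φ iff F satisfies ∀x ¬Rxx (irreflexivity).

Any modally definable frame class is closed under surjective bounded morphisms.
The 3-cycle (worlds a,b,c with a→b→c→a) is irreflexive, and the map sending every world to a single reflexive point • is a surjective bounded morphism (forth: every edge maps to (•,•); back: every world has a successor). So any modal formula valid on the 3-cycle is also valid on the reflexive point, which is not irreflexive.
So no modal formula (or set of formulas) defines exactly the irreflexive frames.

No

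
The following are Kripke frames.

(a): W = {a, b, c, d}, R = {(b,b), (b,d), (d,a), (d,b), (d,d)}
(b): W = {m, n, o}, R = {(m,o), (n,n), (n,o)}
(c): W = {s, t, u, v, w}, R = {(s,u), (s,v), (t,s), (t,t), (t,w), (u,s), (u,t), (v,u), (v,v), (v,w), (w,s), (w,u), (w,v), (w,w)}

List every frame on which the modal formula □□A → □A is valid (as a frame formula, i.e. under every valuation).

(a), (c)

The schema corresponds to density: ∀x ∀y (Rxy → ∃z (Rxz ∧ Rzy)).
(a): condition met.
(b): fails — Rmo but no z with Rmz and Rzo.
(c): condition met.
Valid on: (a), (c).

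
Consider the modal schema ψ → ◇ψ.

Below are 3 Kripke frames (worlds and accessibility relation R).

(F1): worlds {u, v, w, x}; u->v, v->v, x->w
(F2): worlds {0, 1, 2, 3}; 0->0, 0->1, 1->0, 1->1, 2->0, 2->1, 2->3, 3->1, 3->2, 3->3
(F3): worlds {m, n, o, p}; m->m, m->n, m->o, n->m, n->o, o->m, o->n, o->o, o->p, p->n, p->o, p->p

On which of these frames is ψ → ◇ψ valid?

This is the axiom for reflexivity; its first-order frame correspondent is ∀x Rxx.
(F1): fails — world u does not see itself.
(F2): fails — world 2 does not see itself.
(F3): fails — world n does not see itself.

none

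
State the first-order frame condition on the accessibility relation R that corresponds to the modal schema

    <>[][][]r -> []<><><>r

This is a Sahlqvist (Geach-type) schema ◇^1□^3r → □^1◇^3r.
First-order correspondent: forall x forall y forall z ((xRy & xRz) -> exists w (y R^3 w & z R^3 w)).

forall x forall y forall z ((xRy & xRz) -> exists w (y R^3 w & z R^3 w))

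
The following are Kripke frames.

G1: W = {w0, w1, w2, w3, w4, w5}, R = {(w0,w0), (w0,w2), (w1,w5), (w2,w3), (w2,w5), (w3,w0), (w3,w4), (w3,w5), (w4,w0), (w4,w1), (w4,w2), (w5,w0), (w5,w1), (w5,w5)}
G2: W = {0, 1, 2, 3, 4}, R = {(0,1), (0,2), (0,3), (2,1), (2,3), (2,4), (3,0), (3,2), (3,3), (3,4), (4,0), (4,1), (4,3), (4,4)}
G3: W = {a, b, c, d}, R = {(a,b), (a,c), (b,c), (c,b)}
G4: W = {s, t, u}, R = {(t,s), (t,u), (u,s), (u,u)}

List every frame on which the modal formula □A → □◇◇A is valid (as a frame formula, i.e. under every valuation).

Frame correspondent (Sahlqvist): ∀x ∀z (xRz → ∃w (xRw ∧ zR²w)) — i.e. a generalized confluence (Geach) condition.
G1: ✓.
G2: fails — 0R1 but no w with 0Rw and 1R²w.
G3: ✓.
G4: fails — tRs but no w with tRw and sR²w.
Valid on: G1, G3.

G1, G3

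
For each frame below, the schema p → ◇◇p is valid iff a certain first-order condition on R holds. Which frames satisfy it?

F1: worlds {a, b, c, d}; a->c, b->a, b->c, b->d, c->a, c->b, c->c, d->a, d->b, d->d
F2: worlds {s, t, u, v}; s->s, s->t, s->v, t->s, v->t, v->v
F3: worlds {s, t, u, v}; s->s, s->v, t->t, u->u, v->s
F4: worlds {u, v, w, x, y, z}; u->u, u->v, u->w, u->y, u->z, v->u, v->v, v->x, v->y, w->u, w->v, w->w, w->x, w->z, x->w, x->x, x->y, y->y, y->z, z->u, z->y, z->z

F1, F3, F4

Frame correspondent (Sahlqvist): ∀x ∃w (x = w ∧ xR²w) — i.e. a generalized confluence (Geach) condition.
F1: holds.
F2: fails — at u but no w with u=w and uR²w.
F3: holds.
F4: holds.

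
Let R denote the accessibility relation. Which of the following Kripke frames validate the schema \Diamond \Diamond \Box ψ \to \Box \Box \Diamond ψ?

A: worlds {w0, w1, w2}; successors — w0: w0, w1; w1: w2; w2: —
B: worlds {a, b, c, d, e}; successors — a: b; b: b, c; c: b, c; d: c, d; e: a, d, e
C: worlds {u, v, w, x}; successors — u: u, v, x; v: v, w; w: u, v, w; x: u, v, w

Frame correspondent (Sahlqvist): \forall x \forall y \forall z ((x R^2 y \wedge x R^2 z) \to \exists w (yRw \wedge zRw)) — i.e. a generalized confluence (Geach) condition.
A: fails — w0R²w0, w0R²w1 but no w with w0Rw and w1Rw.
B: fails — eR²a, eR²d but no w with aRw and dRw.
C: satisfies the condition.
Valid on: C.

C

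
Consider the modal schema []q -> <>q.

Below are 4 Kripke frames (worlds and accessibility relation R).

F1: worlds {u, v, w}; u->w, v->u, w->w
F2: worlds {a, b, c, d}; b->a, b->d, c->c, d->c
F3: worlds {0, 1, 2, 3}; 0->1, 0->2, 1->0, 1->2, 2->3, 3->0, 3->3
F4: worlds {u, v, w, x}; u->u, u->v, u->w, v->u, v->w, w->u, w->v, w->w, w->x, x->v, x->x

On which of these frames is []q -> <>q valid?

F1, F3, F4

This is the axiom for seriality; its first-order frame correspondent is forall x exists y Rxy.
F1: holds.
F2: fails — world a has no successor.
F3: holds.
F4: holds.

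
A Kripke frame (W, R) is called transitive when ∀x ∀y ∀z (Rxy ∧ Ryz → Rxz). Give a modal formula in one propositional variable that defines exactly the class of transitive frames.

This is transitivity; the standard corresponding axiom is 4: □q → □□q.

□q → □□q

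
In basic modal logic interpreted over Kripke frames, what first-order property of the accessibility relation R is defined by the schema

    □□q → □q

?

Suppose □□q→□q is valid. Take Rxy and set V(q)={w : xR²w}. Then □□q at x, so □q at x, so q at y, i.e. ∃z(Rxz∧Rzy).
The converse is a direct semantic check.
Frame condition: ∀x ∀y (Rxy → ∃z (Rxz ∧ Rzy)).

density: ∀x ∀y (Rxy → ∃z (Rxz ∧ Rzy))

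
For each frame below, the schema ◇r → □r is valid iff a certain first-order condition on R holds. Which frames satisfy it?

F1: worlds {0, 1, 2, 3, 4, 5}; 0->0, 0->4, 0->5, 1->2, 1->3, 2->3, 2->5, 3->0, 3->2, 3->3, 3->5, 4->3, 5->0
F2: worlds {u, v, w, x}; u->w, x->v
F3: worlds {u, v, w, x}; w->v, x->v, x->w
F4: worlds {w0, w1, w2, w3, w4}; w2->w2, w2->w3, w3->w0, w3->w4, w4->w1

Frame correspondent (Sahlqvist): ∀x ∀y ∀z (Rxy ∧ Rxz → y = z) — i.e. partial functionality.
F1: fails — 0 sees both 0 and 4.
F2: ✓.
F3: fails — x sees both v and w.
F4: fails — w2 sees both w2 and w3.

F2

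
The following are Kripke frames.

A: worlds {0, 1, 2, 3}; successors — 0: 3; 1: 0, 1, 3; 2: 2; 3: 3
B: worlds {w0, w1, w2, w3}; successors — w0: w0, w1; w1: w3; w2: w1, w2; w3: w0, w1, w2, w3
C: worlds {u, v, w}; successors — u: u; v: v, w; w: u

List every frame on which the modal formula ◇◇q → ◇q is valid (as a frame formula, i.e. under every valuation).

A

Frame correspondent (Sahlqvist): ∀x ∀y ∀z (Rxy ∧ Ryz → Rxz) — i.e. transitivity.
A: holds.
B: fails — Rw1w3 and Rw3w1 but not Rw1w1.
C: fails — Rvw and Rwu but not Rvu.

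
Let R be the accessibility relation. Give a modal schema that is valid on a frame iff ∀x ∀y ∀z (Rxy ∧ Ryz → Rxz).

A defining formula is □q → □□q (the 4 axiom).

□q → □□q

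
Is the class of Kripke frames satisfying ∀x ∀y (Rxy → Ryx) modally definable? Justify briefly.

Yes: it is symmetry, defined by the B schema p → □◇p.
Suppose p→□◇p is valid. Take Rxy and set V(p)={x}. Then p at x, so □◇p at x, so ◇p at y, so some z with Ryz has p; z=x, i.e. Ryx.

Yes — defined by p → □◇p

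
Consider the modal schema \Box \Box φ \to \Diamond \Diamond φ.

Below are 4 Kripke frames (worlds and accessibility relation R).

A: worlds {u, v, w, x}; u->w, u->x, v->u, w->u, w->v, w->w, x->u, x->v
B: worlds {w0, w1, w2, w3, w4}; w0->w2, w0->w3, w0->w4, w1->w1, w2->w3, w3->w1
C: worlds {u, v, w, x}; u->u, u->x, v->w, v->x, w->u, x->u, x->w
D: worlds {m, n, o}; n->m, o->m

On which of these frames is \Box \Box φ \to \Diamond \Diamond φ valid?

A, C

This is the axiom for a generalized confluence (Geach) condition; its first-order frame correspondent is \forall x \exists w (x R^2 w \wedge x R^2 w).
A: condition met.
B: fails — at w4 but no w with w4R²w and w4R²w.
C: condition met.
D: fails — at m but no w with mR²w and mR²w.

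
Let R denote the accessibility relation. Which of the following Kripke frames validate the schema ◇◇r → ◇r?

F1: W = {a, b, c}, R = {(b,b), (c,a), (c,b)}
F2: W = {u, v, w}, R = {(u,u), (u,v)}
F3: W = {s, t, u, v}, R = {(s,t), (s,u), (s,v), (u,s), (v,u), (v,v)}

F1, F2

Frame correspondent (Sahlqvist): ∀x ∀y (xR²y → ∃w (y = w ∧ xRw)) — i.e. a generalized confluence (Geach) condition.
F1: satisfies the condition.
F2: satisfies the condition.
F3: fails — sR²s but no w with s=w and sRw.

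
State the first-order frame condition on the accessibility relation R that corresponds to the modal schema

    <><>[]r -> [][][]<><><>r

This is a Sahlqvist (Geach-type) schema ◇^2□^1r → □^3◇^3r.
First-order correspondent: forall x forall y forall z ((x R^2 y & x R^3 z) -> exists w (yRw & z R^3 w)).

forall x forall y forall z ((x R^2 y & x R^3 z) -> exists w (yRw & z R^3 w))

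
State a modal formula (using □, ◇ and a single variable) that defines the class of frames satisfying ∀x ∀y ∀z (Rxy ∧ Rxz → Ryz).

◇ψ → □◇ψ

The condition is the Euclidean property. The 5 schema ◇ψ → □◇ψ defines it.
Suppose ◇ψ→□◇ψ is valid. Take Rxy, Rxz and set V(ψ)={y}. Then ◇ψ at x, so □◇ψ at x, so ◇ψ at z, so some w with Rzw has ψ; w=y, i.e. Rzy. By symmetry of the argument, Ryz.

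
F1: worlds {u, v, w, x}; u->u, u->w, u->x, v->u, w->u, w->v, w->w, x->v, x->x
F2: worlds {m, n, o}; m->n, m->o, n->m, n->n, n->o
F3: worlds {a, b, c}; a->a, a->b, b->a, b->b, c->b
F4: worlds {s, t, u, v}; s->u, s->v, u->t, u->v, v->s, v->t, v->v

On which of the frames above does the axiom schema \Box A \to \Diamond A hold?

The schema corresponds to seriality: \forall x \exists y Rxy.
F1: satisfies the condition.
F2: fails — world o has no successor.
F3: satisfies the condition.
F4: fails — world t has no successor.
Valid on: F1, F3.

F1, F3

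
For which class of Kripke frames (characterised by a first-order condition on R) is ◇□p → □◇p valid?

convergence: ∀x ∀y ∀z (Rxy ∧ Rxz → ∃w (Ryw ∧ Rzw))

Suppose ◇□p→□◇p is valid. Take Rxy, Rxz and set V(p)={w : Ryw}. Then □p at y so ◇□p at x, so □◇p at x, so ◇p at z, giving w with Rzw and Ryw.
Conversely, on a frame with convergence the schema holds at every world under every valuation.
Frame condition: ∀x ∀y ∀z (Rxy ∧ Rxz → ∃w (Ryw ∧ Rzw)).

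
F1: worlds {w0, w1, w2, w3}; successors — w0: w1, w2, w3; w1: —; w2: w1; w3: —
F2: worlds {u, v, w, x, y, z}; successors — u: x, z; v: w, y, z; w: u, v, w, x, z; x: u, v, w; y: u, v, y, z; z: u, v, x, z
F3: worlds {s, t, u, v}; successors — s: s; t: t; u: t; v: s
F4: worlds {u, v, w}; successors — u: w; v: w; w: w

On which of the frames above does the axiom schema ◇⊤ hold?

F2, F3, F4

Frame correspondent (Sahlqvist): ∀x ∃y Rxy — i.e. seriality.
F1: fails — world w1 has no successor.
F2: condition met.
F3: condition met.
F4: condition met.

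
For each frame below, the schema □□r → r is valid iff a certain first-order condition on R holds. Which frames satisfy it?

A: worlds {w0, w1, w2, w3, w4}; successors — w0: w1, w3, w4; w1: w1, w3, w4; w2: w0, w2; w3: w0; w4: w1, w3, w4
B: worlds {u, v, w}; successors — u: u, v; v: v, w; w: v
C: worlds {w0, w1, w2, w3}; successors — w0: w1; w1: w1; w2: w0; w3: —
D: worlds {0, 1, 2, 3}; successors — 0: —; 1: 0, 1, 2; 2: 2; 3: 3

This is the axiom for a generalized confluence (Geach) condition; its first-order frame correspondent is ∀x ∃w (xR²w ∧ x = w).
A: condition met.
B: condition met.
C: fails — at w0 but no w with w0R²w and w0=w.
D: fails — at 0 but no w with 0R²w and 0=w.

A, B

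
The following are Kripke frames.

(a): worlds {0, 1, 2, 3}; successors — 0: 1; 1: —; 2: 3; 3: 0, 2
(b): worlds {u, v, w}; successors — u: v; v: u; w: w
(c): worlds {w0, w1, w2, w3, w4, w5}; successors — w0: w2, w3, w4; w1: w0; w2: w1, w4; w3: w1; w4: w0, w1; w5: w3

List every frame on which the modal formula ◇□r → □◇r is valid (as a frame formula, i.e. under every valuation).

(b)

This is the axiom for convergence; its first-order frame correspondent is ∀x ∀y ∀z (Rxy ∧ Rxz → ∃w (Ryw ∧ Rzw)).
(a): fails — R01 and R01 but 1 and 1 have no common successor.
(b): satisfies the condition.
(c): fails — Rw4w1 and Rw4w0 but w1 and w0 have no common successor.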